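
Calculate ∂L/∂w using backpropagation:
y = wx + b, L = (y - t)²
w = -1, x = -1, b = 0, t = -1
∂L/∂w = -4

y = wx + b = (-1)(-1) + 0 = 1
∂L/∂y = 2(y - t) = 2(1 - -1) = 4
∂y/∂w = x = -1
∂L/∂w = ∂L/∂y · ∂y/∂w = 4 × -1 = -4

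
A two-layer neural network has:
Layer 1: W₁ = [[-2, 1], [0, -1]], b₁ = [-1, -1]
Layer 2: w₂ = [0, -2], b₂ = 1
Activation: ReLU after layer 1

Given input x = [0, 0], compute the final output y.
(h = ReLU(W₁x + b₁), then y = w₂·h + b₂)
y = 1

Layer 1 pre-activation: z₁ = [-1, -1]
After ReLU: h = [0, 0]
Layer 2 output: y = 0×0 + -2×0 + 1 = 1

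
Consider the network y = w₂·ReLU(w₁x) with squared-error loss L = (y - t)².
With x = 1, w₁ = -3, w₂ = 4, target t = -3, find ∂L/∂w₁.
∂L/∂w₁ = 0

Forward pass:
z = w₁x = -3×1 = -3
h = ReLU(-3) = 0
y = w₂h = 4×0 = 0

Backward pass:
∂L/∂y = 2(y - t) = 2(0 - -3) = 6
∂y/∂h = w₂ = 4
∂h/∂z = 0 (ReLU derivative)
∂z/∂w₁ = x = 1

∂L/∂w₁ = 6 × 4 × 0 × 1 = 0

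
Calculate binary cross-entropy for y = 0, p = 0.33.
L = 0.4005

L = -0·log(0.33) - 1·log(0.67) = -log(0.67) = 0.4005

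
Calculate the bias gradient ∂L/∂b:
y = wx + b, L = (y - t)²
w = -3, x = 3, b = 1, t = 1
∂L/∂b = -18

y = wx + b = (-3)(3) + 1 = -8
∂L/∂y = 2(y - t) = 2(-8 - 1) = -18
∂y/∂b = 1
∂L/∂b = ∂L/∂y · ∂y/∂b = -18 × 1 = -18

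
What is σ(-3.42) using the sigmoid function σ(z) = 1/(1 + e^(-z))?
0.03168

sigmoid(-3.42) = 1/(1 + e^(3.42)) = 1/(1 + 30.57) = 0.03168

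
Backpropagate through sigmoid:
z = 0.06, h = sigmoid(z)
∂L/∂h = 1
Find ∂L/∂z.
∂L/∂z = 0.2498

σ(0.06) = 0.515
σ'(0.06) = σ(0.06)(1 - σ(0.06)) = 0.515 × 0.485 = 0.2498
∂L/∂z = ∂L/∂h · σ'(z) = 1 × 0.2498 = 0.2498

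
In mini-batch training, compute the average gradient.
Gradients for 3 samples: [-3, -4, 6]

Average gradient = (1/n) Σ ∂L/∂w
Average gradient = -0.3333

Average = (1/3)(-3 + -4 + 6) = -1/3 = -0.3333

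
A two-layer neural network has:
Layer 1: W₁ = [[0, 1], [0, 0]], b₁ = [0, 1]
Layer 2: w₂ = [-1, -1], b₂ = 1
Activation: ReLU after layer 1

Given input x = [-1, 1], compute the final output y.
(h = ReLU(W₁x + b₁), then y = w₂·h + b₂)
y = -1

Layer 1 pre-activation: z₁ = [1, 1]
After ReLU: h = [1, 1]
Layer 2 output: y = -1×1 + -1×1 + 1 = -1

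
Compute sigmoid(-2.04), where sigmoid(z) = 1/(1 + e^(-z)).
0.1151

sigmoid(-2.04) = 1/(1 + e^(2.04)) = 1/(1 + 7.691) = 0.1151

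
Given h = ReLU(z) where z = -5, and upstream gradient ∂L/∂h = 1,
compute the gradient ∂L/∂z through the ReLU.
∂L/∂z = 0

h = ReLU(-5) = 0
Since z < 0: ∂h/∂z = 0
∂L/∂z = ∂L/∂h · ∂h/∂z = 1 × 0 = 0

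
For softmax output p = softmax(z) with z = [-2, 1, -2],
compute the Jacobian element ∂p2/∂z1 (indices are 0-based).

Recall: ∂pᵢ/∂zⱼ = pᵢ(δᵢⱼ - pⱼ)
∂p2/∂z1 = -0.04118

p = softmax(z) = [0.04528, 0.9094, 0.04528]
p2 = 0.04528, p1 = 0.9094

∂p2/∂z1 = -p2 × p1 = -0.04528 × 0.9094 = -0.04118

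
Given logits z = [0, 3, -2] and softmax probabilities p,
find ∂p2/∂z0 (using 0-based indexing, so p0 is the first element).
∂p2/∂z0 = -0.0003005

p = softmax(z) = [0.04712, 0.9465, 0.006377]
p2 = 0.006377, p0 = 0.04712

∂p2/∂z0 = -p2 × p0 = -0.006377 × 0.04712 = -0.0003005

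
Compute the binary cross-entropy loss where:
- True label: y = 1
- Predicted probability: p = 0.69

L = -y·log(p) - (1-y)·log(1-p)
L = 0.3711

L = -1·log(0.69) - 0·log(0.31) = -log(0.69) = 0.3711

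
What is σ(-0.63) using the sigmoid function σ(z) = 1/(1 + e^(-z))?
0.3475

sigmoid(-0.63) = 1/(1 + e^(0.63)) = 1/(1 + 1.878) = 0.3475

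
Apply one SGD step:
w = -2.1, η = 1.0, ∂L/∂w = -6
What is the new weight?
w_new = 3.9

w_new = w - η·∂L/∂w = -2.1 - 1.0×(-6) = -2.1 - (-6) = 3.9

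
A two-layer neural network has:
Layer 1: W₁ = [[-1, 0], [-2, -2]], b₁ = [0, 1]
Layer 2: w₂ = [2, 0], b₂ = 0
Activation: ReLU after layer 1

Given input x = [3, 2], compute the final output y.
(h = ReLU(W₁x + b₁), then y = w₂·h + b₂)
y = 0

Layer 1 pre-activation: z₁ = [-3, -9]
After ReLU: h = [0, 0]
Layer 2 output: y = 2×0 + 0×0 + 0 = 0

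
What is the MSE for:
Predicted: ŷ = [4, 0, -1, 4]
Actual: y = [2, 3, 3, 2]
MSE = 8.25

MSE = (1/4)((4-2)² + (0-3)² + (-1-3)² + (4-2)²) = (1/4)(4 + 9 + 16 + 4) = 8.25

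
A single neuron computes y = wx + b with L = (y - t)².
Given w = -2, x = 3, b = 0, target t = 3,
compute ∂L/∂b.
∂L/∂b = -18

y = wx + b = (-2)(3) + 0 = -6
∂L/∂y = 2(y - t) = 2(-6 - 3) = -18
∂y/∂b = 1
∂L/∂b = ∂L/∂y · ∂y/∂b = -18 × 1 = -18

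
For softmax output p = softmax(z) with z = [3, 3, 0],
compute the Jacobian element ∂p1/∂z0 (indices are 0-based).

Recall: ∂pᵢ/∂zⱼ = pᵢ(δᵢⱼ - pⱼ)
∂p1/∂z0 = -0.238

p = softmax(z) = [0.4879, 0.4879, 0.02429]
p1 = 0.4879, p0 = 0.4879

∂p1/∂z0 = -p1 × p0 = -0.4879 × 0.4879 = -0.238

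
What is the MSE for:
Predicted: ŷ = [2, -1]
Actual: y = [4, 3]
MSE = 10

MSE = (1/2)((2-4)² + (-1-3)²) = (1/2)(4 + 16) = 10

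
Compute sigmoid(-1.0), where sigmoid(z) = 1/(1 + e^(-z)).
0.2689

sigmoid(-1.0) = 1/(1 + e^(1.0)) = 1/(1 + 2.718) = 0.2689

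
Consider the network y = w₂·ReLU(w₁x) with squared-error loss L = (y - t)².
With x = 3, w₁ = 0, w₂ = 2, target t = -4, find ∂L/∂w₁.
∂L/∂w₁ = 0

Forward pass:
z = w₁x = 0×3 = 0
h = ReLU(0) = 0
y = w₂h = 2×0 = 0

Backward pass:
∂L/∂y = 2(y - t) = 2(0 - -4) = 8
∂y/∂h = w₂ = 2
∂h/∂z = 0 (ReLU derivative)
∂z/∂w₁ = x = 3

∂L/∂w₁ = 8 × 2 × 0 × 3 = 0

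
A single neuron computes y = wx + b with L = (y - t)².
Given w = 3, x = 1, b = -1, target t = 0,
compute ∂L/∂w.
∂L/∂w = 4

y = wx + b = (3)(1) + -1 = 2
∂L/∂y = 2(y - t) = 2(2 - 0) = 4
∂y/∂w = x = 1
∂L/∂w = ∂L/∂y · ∂y/∂w = 4 × 1 = 4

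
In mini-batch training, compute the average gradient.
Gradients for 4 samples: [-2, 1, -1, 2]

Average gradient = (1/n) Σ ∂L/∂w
Average gradient = 0

Average = (1/4)(-2 + 1 + -1 + 2) = 0/4 = 0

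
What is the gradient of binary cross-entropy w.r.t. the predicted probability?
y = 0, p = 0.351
∂L/∂p = 1.541

∂L/∂p = -y/p + (1-y)/(1-p) = 0 + 1/0.649 = 1.541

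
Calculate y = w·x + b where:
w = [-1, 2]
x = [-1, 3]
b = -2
y = 5

y = (-1)(-1) + (2)(3) + -2 = 5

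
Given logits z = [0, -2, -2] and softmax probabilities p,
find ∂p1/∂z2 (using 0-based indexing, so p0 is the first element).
∂p1/∂z2 = -0.01134

p = softmax(z) = [0.787, 0.1065, 0.1065]
p1 = 0.1065, p2 = 0.1065

∂p1/∂z2 = -p1 × p2 = -0.1065 × 0.1065 = -0.01134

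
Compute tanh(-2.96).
-0.9946

tanh(-2.96) = (e^(-2.96) - e^(2.96))/(e^(-2.96) + e^(2.96)) = -0.9946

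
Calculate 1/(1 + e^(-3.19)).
0.9605

sigmoid(3.19) = 1/(1 + e^(-3.19)) = 1/(1 + 0.04117) = 0.9605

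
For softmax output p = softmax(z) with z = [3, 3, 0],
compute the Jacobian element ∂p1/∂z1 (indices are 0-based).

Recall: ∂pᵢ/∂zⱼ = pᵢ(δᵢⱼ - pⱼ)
∂p1/∂z1 = 0.2499

p = softmax(z) = [0.4879, 0.4879, 0.02429]
p1 = 0.4879

∂p1/∂z1 = p1(1 - p1) = 0.4879 × (1 - 0.4879) = 0.2499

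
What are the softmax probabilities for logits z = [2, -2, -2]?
p = [0.9647, 0.0177, 0.0177]

exp(z) = [7.389, 0.1353, 0.1353]
Sum = 7.66
p = [0.9647, 0.0177, 0.0177]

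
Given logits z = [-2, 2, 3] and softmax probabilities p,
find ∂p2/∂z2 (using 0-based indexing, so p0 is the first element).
∂p2/∂z2 = 0.1983

p = softmax(z) = [0.004902, 0.2676, 0.7275]
p2 = 0.7275

∂p2/∂z2 = p2(1 - p2) = 0.7275 × (1 - 0.7275) = 0.1983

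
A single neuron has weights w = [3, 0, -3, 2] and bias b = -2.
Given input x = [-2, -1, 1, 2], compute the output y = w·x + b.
y = -7

y = (3)(-2) + (0)(-1) + (-3)(1) + (2)(2) + -2 = -7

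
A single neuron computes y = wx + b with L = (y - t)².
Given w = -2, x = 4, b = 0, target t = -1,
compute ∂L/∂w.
∂L/∂w = -56

y = wx + b = (-2)(4) + 0 = -8
∂L/∂y = 2(y - t) = 2(-8 - -1) = -14
∂y/∂w = x = 4
∂L/∂w = ∂L/∂y · ∂y/∂w = -14 × 4 = -56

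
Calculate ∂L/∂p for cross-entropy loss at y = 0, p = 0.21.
∂L/∂p = 1.266

∂L/∂p = -y/p + (1-y)/(1-p) = 0 + 1/0.79 = 1.266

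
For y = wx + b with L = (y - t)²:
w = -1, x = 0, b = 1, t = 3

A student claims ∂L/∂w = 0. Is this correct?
Correct

y = (-1)(0) + 1 = 1
∂L/∂y = 2(y - t) = 2(1 - 3) = -4
∂y/∂w = x = 0
∂L/∂w = -4 × 0 = 0

Claimed value: 0
Correct: The correct gradient is 0.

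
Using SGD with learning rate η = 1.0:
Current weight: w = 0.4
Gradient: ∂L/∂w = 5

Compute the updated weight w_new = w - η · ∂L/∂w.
w_new = -4.6

w_new = w - η·∂L/∂w = 0.4 - 1.0×(5) = 0.4 - (5) = -4.6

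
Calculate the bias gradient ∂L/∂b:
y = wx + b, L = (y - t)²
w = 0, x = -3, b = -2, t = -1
∂L/∂b = -2

y = wx + b = (0)(-3) + -2 = -2
∂L/∂y = 2(y - t) = 2(-2 - -1) = -2
∂y/∂b = 1
∂L/∂b = ∂L/∂y · ∂y/∂b = -2 × 1 = -2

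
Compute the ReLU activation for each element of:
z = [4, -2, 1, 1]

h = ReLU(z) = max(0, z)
h = [4, 0, 1, 1]

ReLU applied element-wise: max(0,4)=4, max(0,-2)=0, max(0,1)=1, max(0,1)=1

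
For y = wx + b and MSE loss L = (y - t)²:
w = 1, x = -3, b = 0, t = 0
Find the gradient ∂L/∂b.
∂L/∂b = -6

y = wx + b = (1)(-3) + 0 = -3
∂L/∂y = 2(y - t) = 2(-3 - 0) = -6
∂y/∂b = 1
∂L/∂b = ∂L/∂y · ∂y/∂b = -6 × 1 = -6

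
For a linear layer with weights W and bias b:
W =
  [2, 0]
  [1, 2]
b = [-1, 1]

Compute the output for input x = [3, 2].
y = [5, 8]

Wx = [2×3 + 0×2, 1×3 + 2×2]
   = [6, 7]
y = Wx + b = [6 + -1, 7 + 1] = [5, 8]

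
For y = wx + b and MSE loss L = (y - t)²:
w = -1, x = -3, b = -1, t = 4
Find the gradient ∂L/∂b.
∂L/∂b = -4

y = wx + b = (-1)(-3) + -1 = 2
∂L/∂y = 2(y - t) = 2(2 - 4) = -4
∂y/∂b = 1
∂L/∂b = ∂L/∂y · ∂y/∂b = -4 × 1 = -4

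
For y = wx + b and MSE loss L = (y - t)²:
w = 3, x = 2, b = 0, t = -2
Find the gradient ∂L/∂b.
∂L/∂b = 16

y = wx + b = (3)(2) + 0 = 6
∂L/∂y = 2(y - t) = 2(6 - -2) = 16
∂y/∂b = 1
∂L/∂b = ∂L/∂y · ∂y/∂b = 16 × 1 = 16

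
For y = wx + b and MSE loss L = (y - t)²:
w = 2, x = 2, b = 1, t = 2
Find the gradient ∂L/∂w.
∂L/∂w = 12

y = wx + b = (2)(2) + 1 = 5
∂L/∂y = 2(y - t) = 2(5 - 2) = 6
∂y/∂w = x = 2
∂L/∂w = ∂L/∂y · ∂y/∂w = 6 × 2 = 12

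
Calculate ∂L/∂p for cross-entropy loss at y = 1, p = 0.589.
∂L/∂p = -1.698

∂L/∂p = -y/p + (1-y)/(1-p) = -1/0.589 + 0 = -1.698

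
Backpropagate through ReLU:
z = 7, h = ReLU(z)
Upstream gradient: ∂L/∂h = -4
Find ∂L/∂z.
∂L/∂z = -4

h = ReLU(7) = 7
Since z > 0: ∂h/∂z = 1
∂L/∂z = ∂L/∂h · ∂h/∂z = -4 × 1 = -4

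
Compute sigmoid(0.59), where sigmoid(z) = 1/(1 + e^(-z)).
0.6434

sigmoid(0.59) = 1/(1 + e^(-0.59)) = 1/(1 + 0.5543) = 0.6434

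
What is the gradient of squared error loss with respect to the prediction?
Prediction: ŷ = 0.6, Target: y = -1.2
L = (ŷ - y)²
∂L/∂ŷ = 3.6

∂L/∂ŷ = 2(ŷ - y) = 2(0.6 - -1.2) = 2(1.8) = 3.6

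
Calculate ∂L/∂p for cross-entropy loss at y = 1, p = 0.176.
∂L/∂p = -5.682

∂L/∂p = -y/p + (1-y)/(1-p) = -1/0.176 + 0 = -5.682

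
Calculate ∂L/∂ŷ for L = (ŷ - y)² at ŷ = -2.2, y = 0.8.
∂L/∂ŷ = -6.0

∂L/∂ŷ = 2(ŷ - y) = 2(-2.2 - 0.8) = 2(-3.0) = -6.0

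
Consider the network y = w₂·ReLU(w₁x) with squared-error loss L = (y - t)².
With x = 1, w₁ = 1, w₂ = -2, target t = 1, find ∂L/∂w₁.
∂L/∂w₁ = 12

Forward pass:
z = w₁x = 1×1 = 1
h = ReLU(1) = 1
y = w₂h = -2×1 = -2

Backward pass:
∂L/∂y = 2(y - t) = 2(-2 - 1) = -6
∂y/∂h = w₂ = -2
∂h/∂z = 1 (ReLU derivative)
∂z/∂w₁ = x = 1

∂L/∂w₁ = -6 × -2 × 1 × 1 = 12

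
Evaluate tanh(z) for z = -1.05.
-0.7818

tanh(-1.05) = (e^(-1.05) - e^(1.05))/(e^(-1.05) + e^(1.05)) = -0.7818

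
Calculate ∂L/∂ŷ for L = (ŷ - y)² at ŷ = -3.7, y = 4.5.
∂L/∂ŷ = -16.4

∂L/∂ŷ = 2(ŷ - y) = 2(-3.7 - 4.5) = 2(-8.2) = -16.4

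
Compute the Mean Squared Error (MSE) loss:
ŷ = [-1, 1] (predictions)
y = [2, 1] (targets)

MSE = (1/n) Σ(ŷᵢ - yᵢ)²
MSE = 4.5

MSE = (1/2)((-1-2)² + (1-1)²) = (1/2)(9 + 0) = 4.5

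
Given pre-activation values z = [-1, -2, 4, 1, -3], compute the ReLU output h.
h = [0, 0, 4, 1, 0]

ReLU applied element-wise: max(0,-1)=0, max(0,-2)=0, max(0,4)=4, max(0,1)=1, max(0,-3)=0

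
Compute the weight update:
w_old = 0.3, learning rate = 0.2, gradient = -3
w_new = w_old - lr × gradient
w_new = 0.9

w_new = w - η·∂L/∂w = 0.3 - 0.2×(-3) = 0.3 - (-0.6) = 0.9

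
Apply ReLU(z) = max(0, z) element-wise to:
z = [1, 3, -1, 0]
h = [1, 3, 0, 0]

ReLU applied element-wise: max(0,1)=1, max(0,3)=3, max(0,-1)=0, max(0,0)=0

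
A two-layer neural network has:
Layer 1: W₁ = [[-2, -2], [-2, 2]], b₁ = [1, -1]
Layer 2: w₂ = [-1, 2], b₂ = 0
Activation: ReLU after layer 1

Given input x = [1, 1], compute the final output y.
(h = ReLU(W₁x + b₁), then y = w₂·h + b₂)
y = 0

Layer 1 pre-activation: z₁ = [-3, -1]
After ReLU: h = [0, 0]
Layer 2 output: y = -1×0 + 2×0 + 0 = 0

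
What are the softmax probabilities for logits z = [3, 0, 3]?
p = [0.4879, 0.0243, 0.4879]

exp(z) = [20.09, 1, 20.09]
Sum = 41.17
p = [0.4879, 0.0243, 0.4879]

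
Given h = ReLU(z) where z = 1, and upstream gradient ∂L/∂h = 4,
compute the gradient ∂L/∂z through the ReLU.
∂L/∂z = 4

h = ReLU(1) = 1
Since z > 0: ∂h/∂z = 1
∂L/∂z = ∂L/∂h · ∂h/∂z = 4 × 1 = 4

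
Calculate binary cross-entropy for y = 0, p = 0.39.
L = 0.4943

L = -0·log(0.39) - 1·log(0.61) = -log(0.61) = 0.4943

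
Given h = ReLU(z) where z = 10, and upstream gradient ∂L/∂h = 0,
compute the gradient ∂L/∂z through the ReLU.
∂L/∂z = 0

h = ReLU(10) = 10
Since z > 0: ∂h/∂z = 1
∂L/∂z = ∂L/∂h · ∂h/∂z = 0 × 1 = 0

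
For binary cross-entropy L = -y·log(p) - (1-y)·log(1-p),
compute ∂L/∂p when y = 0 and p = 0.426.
∂L/∂p = 1.742

∂L/∂p = -y/p + (1-y)/(1-p) = 0 + 1/0.574 = 1.742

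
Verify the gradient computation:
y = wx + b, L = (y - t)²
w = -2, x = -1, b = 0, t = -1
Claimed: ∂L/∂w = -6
Correct

y = (-2)(-1) + 0 = 2
∂L/∂y = 2(y - t) = 2(2 - -1) = 6
∂y/∂w = x = -1
∂L/∂w = 6 × -1 = -6

Claimed value: -6
Correct: The correct gradient is -6.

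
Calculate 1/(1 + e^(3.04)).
0.04565

sigmoid(-3.04) = 1/(1 + e^(3.04)) = 1/(1 + 20.91) = 0.04565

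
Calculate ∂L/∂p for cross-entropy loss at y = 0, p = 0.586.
∂L/∂p = 2.415

∂L/∂p = -y/p + (1-y)/(1-p) = 0 + 1/0.414 = 2.415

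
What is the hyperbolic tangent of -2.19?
-0.9753

tanh(-2.19) = (e^(-2.19) - e^(2.19))/(e^(-2.19) + e^(2.19)) = -0.9753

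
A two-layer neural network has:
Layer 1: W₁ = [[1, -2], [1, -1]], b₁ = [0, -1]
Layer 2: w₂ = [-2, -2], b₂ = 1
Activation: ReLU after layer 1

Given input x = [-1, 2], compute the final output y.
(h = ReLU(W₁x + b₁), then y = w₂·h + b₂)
y = 1

Layer 1 pre-activation: z₁ = [-5, -4]
After ReLU: h = [0, 0]
Layer 2 output: y = -2×0 + -2×0 + 1 = 1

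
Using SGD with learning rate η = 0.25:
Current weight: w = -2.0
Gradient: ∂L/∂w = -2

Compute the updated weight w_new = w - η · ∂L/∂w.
w_new = -1.5

w_new = w - η·∂L/∂w = -2.0 - 0.25×(-2) = -2.0 - (-0.5) = -1.5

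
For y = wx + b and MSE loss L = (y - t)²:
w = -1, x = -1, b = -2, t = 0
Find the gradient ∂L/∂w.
∂L/∂w = 2

y = wx + b = (-1)(-1) + -2 = -1
∂L/∂y = 2(y - t) = 2(-1 - 0) = -2
∂y/∂w = x = -1
∂L/∂w = ∂L/∂y · ∂y/∂w = -2 × -1 = 2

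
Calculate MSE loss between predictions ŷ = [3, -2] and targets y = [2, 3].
MSE = 13

MSE = (1/2)((3-2)² + (-2-3)²) = (1/2)(1 + 25) = 13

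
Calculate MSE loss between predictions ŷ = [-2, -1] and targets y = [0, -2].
MSE = 2.5

MSE = (1/2)((-2-0)² + (-1--2)²) = (1/2)(4 + 1) = 2.5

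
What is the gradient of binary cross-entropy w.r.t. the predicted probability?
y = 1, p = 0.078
∂L/∂p = -12.82

∂L/∂p = -y/p + (1-y)/(1-p) = -1/0.078 + 0 = -12.82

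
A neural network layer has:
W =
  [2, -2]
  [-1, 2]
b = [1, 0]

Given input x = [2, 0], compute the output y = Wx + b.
y = [5, -2]

Wx = [2×2 + -2×0, -1×2 + 2×0]
   = [4, -2]
y = Wx + b = [4 + 1, -2 + 0] = [5, -2]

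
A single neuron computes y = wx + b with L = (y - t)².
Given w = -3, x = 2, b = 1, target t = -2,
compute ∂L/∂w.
∂L/∂w = -12

y = wx + b = (-3)(2) + 1 = -5
∂L/∂y = 2(y - t) = 2(-5 - -2) = -6
∂y/∂w = x = 2
∂L/∂w = ∂L/∂y · ∂y/∂w = -6 × 2 = -12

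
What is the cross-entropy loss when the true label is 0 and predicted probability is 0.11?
L = 0.1165

L = -0·log(0.11) - 1·log(0.89) = -log(0.89) = 0.1165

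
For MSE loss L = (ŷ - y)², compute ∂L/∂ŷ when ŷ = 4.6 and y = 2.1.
∂L/∂ŷ = 5.0

∂L/∂ŷ = 2(ŷ - y) = 2(4.6 - 2.1) = 2(2.5) = 5.0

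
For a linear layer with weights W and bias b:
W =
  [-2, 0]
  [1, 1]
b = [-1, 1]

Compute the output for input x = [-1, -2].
y = [1, -2]

Wx = [-2×-1 + 0×-2, 1×-1 + 1×-2]
   = [2, -3]
y = Wx + b = [2 + -1, -3 + 1] = [1, -2]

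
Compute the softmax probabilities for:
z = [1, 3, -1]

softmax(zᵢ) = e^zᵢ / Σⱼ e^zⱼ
p = [0.1173, 0.8668, 0.0159]

exp(z) = [2.718, 20.09, 0.3679]
Sum = 23.17
p = [0.1173, 0.8668, 0.0159]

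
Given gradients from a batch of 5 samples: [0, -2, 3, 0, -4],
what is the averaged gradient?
Average gradient = -0.6

Average = (1/5)(0 + -2 + 3 + 0 + -4) = -3/5 = -0.6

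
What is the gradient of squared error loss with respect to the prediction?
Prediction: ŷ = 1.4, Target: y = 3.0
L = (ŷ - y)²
∂L/∂ŷ = -3.2

∂L/∂ŷ = 2(ŷ - y) = 2(1.4 - 3.0) = 2(-1.6) = -3.2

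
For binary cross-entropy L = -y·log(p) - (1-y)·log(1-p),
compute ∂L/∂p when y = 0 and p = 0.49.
∂L/∂p = 1.961

∂L/∂p = -y/p + (1-y)/(1-p) = 0 + 1/0.51 = 1.961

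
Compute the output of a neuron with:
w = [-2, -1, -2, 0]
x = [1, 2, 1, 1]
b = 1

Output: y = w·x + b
y = -5

y = (-2)(1) + (-1)(2) + (-2)(1) + (0)(1) + 1 = -5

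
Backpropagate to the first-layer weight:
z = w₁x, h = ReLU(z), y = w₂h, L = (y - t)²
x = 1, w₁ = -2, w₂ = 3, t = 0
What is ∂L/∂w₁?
∂L/∂w₁ = 0

Forward pass:
z = w₁x = -2×1 = -2
h = ReLU(-2) = 0
y = w₂h = 3×0 = 0

Backward pass:
∂L/∂y = 2(y - t) = 2(0 - 0) = 0
∂y/∂h = w₂ = 3
∂h/∂z = 0 (ReLU derivative)
∂z/∂w₁ = x = 1

∂L/∂w₁ = 0 × 3 × 0 × 1 = 0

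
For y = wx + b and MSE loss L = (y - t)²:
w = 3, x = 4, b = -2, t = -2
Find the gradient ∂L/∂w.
∂L/∂w = 96

y = wx + b = (3)(4) + -2 = 10
∂L/∂y = 2(y - t) = 2(10 - -2) = 24
∂y/∂w = x = 4
∂L/∂w = ∂L/∂y · ∂y/∂w = 24 × 4 = 96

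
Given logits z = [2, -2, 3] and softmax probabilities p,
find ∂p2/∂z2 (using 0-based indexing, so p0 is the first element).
∂p2/∂z2 = 0.1983

p = softmax(z) = [0.2676, 0.004902, 0.7275]
p2 = 0.7275

∂p2/∂z2 = p2(1 - p2) = 0.7275 × (1 - 0.7275) = 0.1983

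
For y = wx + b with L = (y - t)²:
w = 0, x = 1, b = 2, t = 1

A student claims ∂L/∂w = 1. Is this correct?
Incorrect

y = (0)(1) + 2 = 2
∂L/∂y = 2(y - t) = 2(2 - 1) = 2
∂y/∂w = x = 1
∂L/∂w = 2 × 1 = 2

Claimed value: 1
Incorrect: The correct gradient is 2.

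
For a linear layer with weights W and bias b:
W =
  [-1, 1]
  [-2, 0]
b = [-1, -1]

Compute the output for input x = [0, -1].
y = [-2, -1]

Wx = [-1×0 + 1×-1, -2×0 + 0×-1]
   = [-1, 0]
y = Wx + b = [-1 + -1, 0 + -1] = [-2, -1]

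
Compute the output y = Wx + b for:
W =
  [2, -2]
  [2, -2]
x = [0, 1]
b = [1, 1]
y = [-1, -1]

Wx = [2×0 + -2×1, 2×0 + -2×1]
   = [-2, -2]
y = Wx + b = [-2 + 1, -2 + 1] = [-1, -1]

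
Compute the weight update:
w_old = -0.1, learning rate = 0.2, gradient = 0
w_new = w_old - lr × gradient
w_new = -0.1

w_new = w - η·∂L/∂w = -0.1 - 0.2×(0) = -0.1 - (0) = -0.1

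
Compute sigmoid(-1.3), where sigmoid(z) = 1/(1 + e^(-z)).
0.2142

sigmoid(-1.3) = 1/(1 + e^(1.3)) = 1/(1 + 3.669) = 0.2142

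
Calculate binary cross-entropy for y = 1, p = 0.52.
L = 0.6539

L = -1·log(0.52) - 0·log(0.48) = -log(0.52) = 0.6539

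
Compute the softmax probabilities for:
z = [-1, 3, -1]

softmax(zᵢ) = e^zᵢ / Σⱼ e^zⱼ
p = [0.0177, 0.9647, 0.0177]

exp(z) = [0.3679, 20.09, 0.3679]
Sum = 20.82
p = [0.0177, 0.9647, 0.0177]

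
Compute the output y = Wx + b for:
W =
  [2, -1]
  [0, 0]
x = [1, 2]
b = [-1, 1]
y = [-1, 1]

Wx = [2×1 + -1×2, 0×1 + 0×2]
   = [0, 0]
y = Wx + b = [0 + -1, 0 + 1] = [-1, 1]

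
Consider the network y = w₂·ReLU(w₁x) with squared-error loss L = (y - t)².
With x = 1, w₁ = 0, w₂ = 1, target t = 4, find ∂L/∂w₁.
∂L/∂w₁ = 0

Forward pass:
z = w₁x = 0×1 = 0
h = ReLU(0) = 0
y = w₂h = 1×0 = 0

Backward pass:
∂L/∂y = 2(y - t) = 2(0 - 4) = -8
∂y/∂h = w₂ = 1
∂h/∂z = 0 (ReLU derivative)
∂z/∂w₁ = x = 1

∂L/∂w₁ = -8 × 1 × 0 × 1 = 0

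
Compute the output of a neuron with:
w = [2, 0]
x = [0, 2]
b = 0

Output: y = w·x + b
y = 0

y = (2)(0) + (0)(2) + 0 = 0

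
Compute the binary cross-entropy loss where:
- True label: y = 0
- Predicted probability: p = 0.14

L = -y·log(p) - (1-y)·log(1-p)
L = 0.1508

L = -0·log(0.14) - 1·log(0.86) = -log(0.86) = 0.1508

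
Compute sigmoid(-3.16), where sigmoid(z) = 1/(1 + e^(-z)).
0.0407

sigmoid(-3.16) = 1/(1 + e^(3.16)) = 1/(1 + 23.57) = 0.0407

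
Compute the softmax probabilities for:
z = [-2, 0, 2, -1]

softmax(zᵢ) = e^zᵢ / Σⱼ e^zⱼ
p = [0.0152, 0.1125, 0.831, 0.0414]

exp(z) = [0.1353, 1, 7.389, 0.3679]
Sum = 8.892
p = [0.0152, 0.1125, 0.831, 0.0414]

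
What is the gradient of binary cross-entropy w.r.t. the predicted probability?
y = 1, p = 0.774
∂L/∂p = -1.292

∂L/∂p = -y/p + (1-y)/(1-p) = -1/0.774 + 0 = -1.292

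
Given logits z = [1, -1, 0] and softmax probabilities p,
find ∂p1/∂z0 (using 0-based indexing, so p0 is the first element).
∂p1/∂z0 = -0.05989

p = softmax(z) = [0.6652, 0.09003, 0.2447]
p1 = 0.09003, p0 = 0.6652

∂p1/∂z0 = -p1 × p0 = -0.09003 × 0.6652 = -0.05989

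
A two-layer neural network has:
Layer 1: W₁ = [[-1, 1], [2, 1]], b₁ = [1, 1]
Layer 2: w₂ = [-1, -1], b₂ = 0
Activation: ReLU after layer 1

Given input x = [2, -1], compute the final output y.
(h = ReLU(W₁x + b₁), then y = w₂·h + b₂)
y = -4

Layer 1 pre-activation: z₁ = [-2, 4]
After ReLU: h = [0, 4]
Layer 2 output: y = -1×0 + -1×4 + 0 = -4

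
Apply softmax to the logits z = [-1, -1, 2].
p = [0.0453, 0.0453, 0.9094]

exp(z) = [0.3679, 0.3679, 7.389]
Sum = 8.125
p = [0.0453, 0.0453, 0.9094]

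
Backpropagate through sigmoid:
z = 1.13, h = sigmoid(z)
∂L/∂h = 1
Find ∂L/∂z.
∂L/∂z = 0.1845

σ(1.13) = 0.7558
σ'(1.13) = σ(1.13)(1 - σ(1.13)) = 0.7558 × 0.2442 = 0.1845
∂L/∂z = ∂L/∂h · σ'(z) = 1 × 0.1845 = 0.1845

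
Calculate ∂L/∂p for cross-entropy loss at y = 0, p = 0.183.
∂L/∂p = 1.224

∂L/∂p = -y/p + (1-y)/(1-p) = 0 + 1/0.817 = 1.224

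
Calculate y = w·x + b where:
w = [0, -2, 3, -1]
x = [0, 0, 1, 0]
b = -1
y = 2

y = (0)(0) + (-2)(0) + (3)(1) + (-1)(0) + -1 = 2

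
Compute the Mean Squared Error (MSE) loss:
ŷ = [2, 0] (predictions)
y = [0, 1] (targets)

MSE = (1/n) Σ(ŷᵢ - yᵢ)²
MSE = 2.5

MSE = (1/2)((2-0)² + (0-1)²) = (1/2)(4 + 1) = 2.5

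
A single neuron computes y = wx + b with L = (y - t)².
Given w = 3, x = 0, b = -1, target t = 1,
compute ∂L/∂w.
∂L/∂w = 0

y = wx + b = (3)(0) + -1 = -1
∂L/∂y = 2(y - t) = 2(-1 - 1) = -4
∂y/∂w = x = 0
∂L/∂w = ∂L/∂y · ∂y/∂w = -4 × 0 = 0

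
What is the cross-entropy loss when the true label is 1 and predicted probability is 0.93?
L = 0.07257

L = -1·log(0.93) - 0·log(0.07) = -log(0.93) = 0.07257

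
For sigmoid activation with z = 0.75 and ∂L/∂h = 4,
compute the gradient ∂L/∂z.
∂L/∂z = 0.8716

σ(0.75) = 0.6792
σ'(0.75) = σ(0.75)(1 - σ(0.75)) = 0.6792 × 0.3208 = 0.2179
∂L/∂z = ∂L/∂h · σ'(z) = 4 × 0.2179 = 0.8716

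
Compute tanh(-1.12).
-0.8076

tanh(-1.12) = (e^(-1.12) - e^(1.12))/(e^(-1.12) + e^(1.12)) = -0.8076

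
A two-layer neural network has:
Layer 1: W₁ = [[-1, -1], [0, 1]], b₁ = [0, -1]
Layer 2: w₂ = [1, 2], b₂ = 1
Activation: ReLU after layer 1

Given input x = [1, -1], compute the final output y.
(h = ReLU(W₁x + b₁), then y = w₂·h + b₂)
y = 1

Layer 1 pre-activation: z₁ = [0, -2]
After ReLU: h = [0, 0]
Layer 2 output: y = 1×0 + 2×0 + 1 = 1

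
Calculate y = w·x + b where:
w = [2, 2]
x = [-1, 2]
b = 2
y = 4

y = (2)(-1) + (2)(2) + 2 = 4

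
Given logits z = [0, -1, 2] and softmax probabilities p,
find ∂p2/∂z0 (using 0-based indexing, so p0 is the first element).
∂p2/∂z0 = -0.09636

p = softmax(z) = [0.1142, 0.04201, 0.8438]
p2 = 0.8438, p0 = 0.1142

∂p2/∂z0 = -p2 × p0 = -0.8438 × 0.1142 = -0.09636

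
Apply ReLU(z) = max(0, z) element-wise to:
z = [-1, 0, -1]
h = [0, 0, 0]

ReLU applied element-wise: max(0,-1)=0, max(0,0)=0, max(0,-1)=0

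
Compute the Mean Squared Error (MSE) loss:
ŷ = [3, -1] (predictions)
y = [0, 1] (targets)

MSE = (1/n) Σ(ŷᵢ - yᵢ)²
MSE = 6.5

MSE = (1/2)((3-0)² + (-1-1)²) = (1/2)(9 + 4) = 6.5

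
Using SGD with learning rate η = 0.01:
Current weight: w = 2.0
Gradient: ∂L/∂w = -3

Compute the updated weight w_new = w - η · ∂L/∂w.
w_new = 2.03

w_new = w - η·∂L/∂w = 2.0 - 0.01×(-3) = 2.0 - (-0.03) = 2.03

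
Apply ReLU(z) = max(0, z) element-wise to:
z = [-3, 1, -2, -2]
h = [0, 1, 0, 0]

ReLU applied element-wise: max(0,-3)=0, max(0,1)=1, max(0,-2)=0, max(0,-2)=0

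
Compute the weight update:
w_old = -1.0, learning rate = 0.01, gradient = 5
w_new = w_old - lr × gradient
w_new = -1.05

w_new = w - η·∂L/∂w = -1.0 - 0.01×(5) = -1.0 - (0.05) = -1.05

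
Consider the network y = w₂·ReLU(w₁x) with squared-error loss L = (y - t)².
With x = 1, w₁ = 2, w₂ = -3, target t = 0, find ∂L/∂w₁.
∂L/∂w₁ = 36

Forward pass:
z = w₁x = 2×1 = 2
h = ReLU(2) = 2
y = w₂h = -3×2 = -6

Backward pass:
∂L/∂y = 2(y - t) = 2(-6 - 0) = -12
∂y/∂h = w₂ = -3
∂h/∂z = 1 (ReLU derivative)
∂z/∂w₁ = x = 1

∂L/∂w₁ = -12 × -3 × 1 × 1 = 36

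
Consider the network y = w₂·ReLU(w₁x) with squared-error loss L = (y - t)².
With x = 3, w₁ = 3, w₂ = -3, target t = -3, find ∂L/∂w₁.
∂L/∂w₁ = 432

Forward pass:
z = w₁x = 3×3 = 9
h = ReLU(9) = 9
y = w₂h = -3×9 = -27

Backward pass:
∂L/∂y = 2(y - t) = 2(-27 - -3) = -48
∂y/∂h = w₂ = -3
∂h/∂z = 1 (ReLU derivative)
∂z/∂w₁ = x = 3

∂L/∂w₁ = -48 × -3 × 1 × 3 = 432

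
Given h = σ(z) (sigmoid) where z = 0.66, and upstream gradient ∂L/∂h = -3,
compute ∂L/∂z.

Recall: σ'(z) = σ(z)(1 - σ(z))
∂L/∂z = -0.6739

σ(0.66) = 0.6593
σ'(0.66) = σ(0.66)(1 - σ(0.66)) = 0.6593 × 0.3407 = 0.2246
∂L/∂z = ∂L/∂h · σ'(z) = -3 × 0.2246 = -0.6739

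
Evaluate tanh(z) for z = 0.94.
0.7352

tanh(0.94) = (e^(0.94) - e^(-0.94))/(e^(0.94) + e^(-0.94)) = 0.7352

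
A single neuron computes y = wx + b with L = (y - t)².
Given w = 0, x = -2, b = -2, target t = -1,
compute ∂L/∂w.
∂L/∂w = 4

y = wx + b = (0)(-2) + -2 = -2
∂L/∂y = 2(y - t) = 2(-2 - -1) = -2
∂y/∂w = x = -2
∂L/∂w = ∂L/∂y · ∂y/∂w = -2 × -2 = 4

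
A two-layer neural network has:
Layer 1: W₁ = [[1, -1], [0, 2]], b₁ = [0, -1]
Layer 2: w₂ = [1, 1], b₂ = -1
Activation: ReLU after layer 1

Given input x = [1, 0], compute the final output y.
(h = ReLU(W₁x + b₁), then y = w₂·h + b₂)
y = 0

Layer 1 pre-activation: z₁ = [1, -1]
After ReLU: h = [1, 0]
Layer 2 output: y = 1×1 + 1×0 + -1 = 0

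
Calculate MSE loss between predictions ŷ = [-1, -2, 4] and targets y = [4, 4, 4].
MSE = 20.33

MSE = (1/3)((-1-4)² + (-2-4)² + (4-4)²) = (1/3)(25 + 36 + 0) = 20.33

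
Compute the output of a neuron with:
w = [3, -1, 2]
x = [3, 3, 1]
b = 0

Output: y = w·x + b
y = 8

y = (3)(3) + (-1)(3) + (2)(1) + 0 = 8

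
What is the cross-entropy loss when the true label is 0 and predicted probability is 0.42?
L = 0.5447

L = -0·log(0.42) - 1·log(0.58) = -log(0.58) = 0.5447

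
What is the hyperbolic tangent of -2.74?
-0.9917

tanh(-2.74) = (e^(-2.74) - e^(2.74))/(e^(-2.74) + e^(2.74)) = -0.9917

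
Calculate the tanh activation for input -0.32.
-0.3095

tanh(-0.32) = (e^(-0.32) - e^(0.32))/(e^(-0.32) + e^(0.32)) = -0.3095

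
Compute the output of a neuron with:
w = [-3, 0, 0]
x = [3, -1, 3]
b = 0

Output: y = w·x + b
y = -9

y = (-3)(3) + (0)(-1) + (0)(3) + 0 = -9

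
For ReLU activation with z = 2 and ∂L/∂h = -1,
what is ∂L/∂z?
∂L/∂z = -1

h = ReLU(2) = 2
Since z > 0: ∂h/∂z = 1
∂L/∂z = ∂L/∂h · ∂h/∂z = -1 × 1 = -1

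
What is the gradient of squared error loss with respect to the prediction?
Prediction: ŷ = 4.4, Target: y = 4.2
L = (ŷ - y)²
∂L/∂ŷ = 0.4

∂L/∂ŷ = 2(ŷ - y) = 2(4.4 - 4.2) = 2(0.2) = 0.4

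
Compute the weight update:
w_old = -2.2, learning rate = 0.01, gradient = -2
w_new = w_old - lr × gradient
w_new = -2.18

w_new = w - η·∂L/∂w = -2.2 - 0.01×(-2) = -2.2 - (-0.02) = -2.18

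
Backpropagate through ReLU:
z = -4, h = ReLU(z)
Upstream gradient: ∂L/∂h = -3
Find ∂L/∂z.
∂L/∂z = 0

h = ReLU(-4) = 0
Since z < 0: ∂h/∂z = 0
∂L/∂z = ∂L/∂h · ∂h/∂z = -3 × 0 = 0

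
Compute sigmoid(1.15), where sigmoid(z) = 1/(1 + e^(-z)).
0.7595

sigmoid(1.15) = 1/(1 + e^(-1.15)) = 1/(1 + 0.3166) = 0.7595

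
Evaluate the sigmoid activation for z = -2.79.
0.05787

sigmoid(-2.79) = 1/(1 + e^(2.79)) = 1/(1 + 16.28) = 0.05787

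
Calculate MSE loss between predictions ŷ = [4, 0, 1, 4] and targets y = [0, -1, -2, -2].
MSE = 15.5

MSE = (1/4)((4-0)² + (0--1)² + (1--2)² + (4--2)²) = (1/4)(16 + 1 + 9 + 36) = 15.5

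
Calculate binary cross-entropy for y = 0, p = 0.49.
L = 0.6733

L = -0·log(0.49) - 1·log(0.51) = -log(0.51) = 0.6733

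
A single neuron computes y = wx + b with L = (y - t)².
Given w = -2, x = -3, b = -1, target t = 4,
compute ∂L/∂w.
∂L/∂w = -6

y = wx + b = (-2)(-3) + -1 = 5
∂L/∂y = 2(y - t) = 2(5 - 4) = 2
∂y/∂w = x = -3
∂L/∂w = ∂L/∂y · ∂y/∂w = 2 × -3 = -6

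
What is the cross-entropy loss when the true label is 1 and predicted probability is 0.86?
L = 0.1508

L = -1·log(0.86) - 0·log(0.14) = -log(0.86) = 0.1508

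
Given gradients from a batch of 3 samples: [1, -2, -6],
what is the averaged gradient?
Average gradient = -2.333

Average = (1/3)(1 + -2 + -6) = -7/3 = -2.333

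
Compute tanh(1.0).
0.7616

tanh(1.0) = (e^(1.0) - e^(-1.0))/(e^(1.0) + e^(-1.0)) = 0.7616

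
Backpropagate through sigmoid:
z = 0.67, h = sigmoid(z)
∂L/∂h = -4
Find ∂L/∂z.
∂L/∂z = -0.8957

σ(0.67) = 0.6615
σ'(0.67) = σ(0.67)(1 - σ(0.67)) = 0.6615 × 0.3385 = 0.2239
∂L/∂z = ∂L/∂h · σ'(z) = -4 × 0.2239 = -0.8957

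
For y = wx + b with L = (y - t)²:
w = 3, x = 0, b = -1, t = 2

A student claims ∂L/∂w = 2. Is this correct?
Incorrect

y = (3)(0) + -1 = -1
∂L/∂y = 2(y - t) = 2(-1 - 2) = -6
∂y/∂w = x = 0
∂L/∂w = -6 × 0 = 0

Claimed value: 2
Incorrect: The correct gradient is 0.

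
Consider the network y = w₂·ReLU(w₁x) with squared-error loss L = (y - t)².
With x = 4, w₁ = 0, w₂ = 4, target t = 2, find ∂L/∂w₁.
∂L/∂w₁ = 0

Forward pass:
z = w₁x = 0×4 = 0
h = ReLU(0) = 0
y = w₂h = 4×0 = 0

Backward pass:
∂L/∂y = 2(y - t) = 2(0 - 2) = -4
∂y/∂h = w₂ = 4
∂h/∂z = 0 (ReLU derivative)
∂z/∂w₁ = x = 4

∂L/∂w₁ = -4 × 4 × 0 × 4 = 0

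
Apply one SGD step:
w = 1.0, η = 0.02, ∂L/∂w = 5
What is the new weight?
w_new = 0.9

w_new = w - η·∂L/∂w = 1.0 - 0.02×(5) = 1.0 - (0.1) = 0.9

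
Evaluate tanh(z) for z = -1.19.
-0.8306

tanh(-1.19) = (e^(-1.19) - e^(1.19))/(e^(-1.19) + e^(1.19)) = -0.8306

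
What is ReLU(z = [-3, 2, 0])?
h = [0, 2, 0]

ReLU applied element-wise: max(0,-3)=0, max(0,2)=2, max(0,0)=0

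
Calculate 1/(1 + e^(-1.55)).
0.8249

sigmoid(1.55) = 1/(1 + e^(-1.55)) = 1/(1 + 0.2122) = 0.8249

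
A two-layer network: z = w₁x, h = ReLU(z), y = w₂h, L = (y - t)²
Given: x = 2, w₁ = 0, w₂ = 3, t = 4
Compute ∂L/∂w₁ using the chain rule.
∂L/∂w₁ = 0

Forward pass:
z = w₁x = 0×2 = 0
h = ReLU(0) = 0
y = w₂h = 3×0 = 0

Backward pass:
∂L/∂y = 2(y - t) = 2(0 - 4) = -8
∂y/∂h = w₂ = 3
∂h/∂z = 0 (ReLU derivative)
∂z/∂w₁ = x = 2

∂L/∂w₁ = -8 × 3 × 0 × 2 = 0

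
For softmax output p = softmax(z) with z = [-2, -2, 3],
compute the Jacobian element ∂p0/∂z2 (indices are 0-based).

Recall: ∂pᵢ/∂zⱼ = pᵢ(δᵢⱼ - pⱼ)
∂p0/∂z2 = -0.00656

p = softmax(z) = [0.006648, 0.006648, 0.9867]
p0 = 0.006648, p2 = 0.9867

∂p0/∂z2 = -p0 × p2 = -0.006648 × 0.9867 = -0.00656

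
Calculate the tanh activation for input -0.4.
-0.3799

tanh(-0.4) = (e^(-0.4) - e^(0.4))/(e^(-0.4) + e^(0.4)) = -0.3799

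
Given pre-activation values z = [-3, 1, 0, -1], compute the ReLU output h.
h = [0, 1, 0, 0]

ReLU applied element-wise: max(0,-3)=0, max(0,1)=1, max(0,0)=0, max(0,-1)=0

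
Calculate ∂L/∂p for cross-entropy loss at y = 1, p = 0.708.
∂L/∂p = -1.412

∂L/∂p = -y/p + (1-y)/(1-p) = -1/0.708 + 0 = -1.412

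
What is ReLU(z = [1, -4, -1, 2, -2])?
h = [1, 0, 0, 2, 0]

ReLU applied element-wise: max(0,1)=1, max(0,-4)=0, max(0,-1)=0, max(0,2)=2, max(0,-2)=0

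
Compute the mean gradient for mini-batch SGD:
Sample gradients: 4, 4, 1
Average gradient = 3

Average = (1/3)(4 + 4 + 1) = 9/3 = 3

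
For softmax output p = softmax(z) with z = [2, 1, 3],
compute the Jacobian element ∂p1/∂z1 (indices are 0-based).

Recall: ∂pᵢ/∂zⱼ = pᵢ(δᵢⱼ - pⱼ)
∂p1/∂z1 = 0.08193

p = softmax(z) = [0.2447, 0.09003, 0.6652]
p1 = 0.09003

∂p1/∂z1 = p1(1 - p1) = 0.09003 × (1 - 0.09003) = 0.08193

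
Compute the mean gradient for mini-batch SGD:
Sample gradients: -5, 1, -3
Average gradient = -2.333

Average = (1/3)(-5 + 1 + -3) = -7/3 = -2.333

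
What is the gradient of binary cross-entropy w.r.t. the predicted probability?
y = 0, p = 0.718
∂L/∂p = 3.546

∂L/∂p = -y/p + (1-y)/(1-p) = 0 + 1/0.282 = 3.546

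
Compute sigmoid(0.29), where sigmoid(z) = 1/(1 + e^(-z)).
0.572

sigmoid(0.29) = 1/(1 + e^(-0.29)) = 1/(1 + 0.7483) = 0.572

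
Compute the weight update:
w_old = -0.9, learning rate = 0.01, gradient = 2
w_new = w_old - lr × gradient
w_new = -0.92

w_new = w - η·∂L/∂w = -0.9 - 0.01×(2) = -0.9 - (0.02) = -0.92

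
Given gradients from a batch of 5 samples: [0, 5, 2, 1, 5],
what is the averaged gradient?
Average gradient = 2.6

Average = (1/5)(0 + 5 + 2 + 1 + 5) = 13/5 = 2.6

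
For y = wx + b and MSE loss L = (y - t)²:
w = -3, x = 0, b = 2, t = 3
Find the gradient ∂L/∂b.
∂L/∂b = -2

y = wx + b = (-3)(0) + 2 = 2
∂L/∂y = 2(y - t) = 2(2 - 3) = -2
∂y/∂b = 1
∂L/∂b = ∂L/∂y · ∂y/∂b = -2 × 1 = -2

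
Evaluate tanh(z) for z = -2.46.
-0.9855

tanh(-2.46) = (e^(-2.46) - e^(2.46))/(e^(-2.46) + e^(2.46)) = -0.9855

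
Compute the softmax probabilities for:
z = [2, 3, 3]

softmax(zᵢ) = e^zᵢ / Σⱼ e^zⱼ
p = [0.1554, 0.4223, 0.4223]

exp(z) = [7.389, 20.09, 20.09]
Sum = 47.56
p = [0.1554, 0.4223, 0.4223]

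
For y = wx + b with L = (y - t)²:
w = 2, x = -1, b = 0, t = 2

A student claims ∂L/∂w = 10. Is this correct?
Incorrect

y = (2)(-1) + 0 = -2
∂L/∂y = 2(y - t) = 2(-2 - 2) = -8
∂y/∂w = x = -1
∂L/∂w = -8 × -1 = 8

Claimed value: 10
Incorrect: The correct gradient is 8.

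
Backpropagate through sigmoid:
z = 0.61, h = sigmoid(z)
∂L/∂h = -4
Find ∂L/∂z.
∂L/∂z = -0.9125

σ(0.61) = 0.6479
σ'(0.61) = σ(0.61)(1 - σ(0.61)) = 0.6479 × 0.3521 = 0.2281
∂L/∂z = ∂L/∂h · σ'(z) = -4 × 0.2281 = -0.9125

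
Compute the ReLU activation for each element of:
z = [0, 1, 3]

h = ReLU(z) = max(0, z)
h = [0, 1, 3]

ReLU applied element-wise: max(0,0)=0, max(0,1)=1, max(0,3)=3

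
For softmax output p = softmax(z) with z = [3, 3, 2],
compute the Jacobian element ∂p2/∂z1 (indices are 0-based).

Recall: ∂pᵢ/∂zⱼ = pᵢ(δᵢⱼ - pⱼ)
∂p2/∂z1 = -0.06561

p = softmax(z) = [0.4223, 0.4223, 0.1554]
p2 = 0.1554, p1 = 0.4223

∂p2/∂z1 = -p2 × p1 = -0.1554 × 0.4223 = -0.06561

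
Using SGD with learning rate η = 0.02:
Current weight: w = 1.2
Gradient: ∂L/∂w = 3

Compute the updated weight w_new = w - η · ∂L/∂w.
w_new = 1.14

w_new = w - η·∂L/∂w = 1.2 - 0.02×(3) = 1.2 - (0.06) = 1.14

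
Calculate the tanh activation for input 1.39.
0.8832

tanh(1.39) = (e^(1.39) - e^(-1.39))/(e^(1.39) + e^(-1.39)) = 0.8832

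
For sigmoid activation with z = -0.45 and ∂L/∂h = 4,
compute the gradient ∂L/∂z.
∂L/∂z = 0.951

σ(-0.45) = 0.3894
σ'(-0.45) = σ(-0.45)(1 - σ(-0.45)) = 0.3894 × 0.6106 = 0.2378
∂L/∂z = ∂L/∂h · σ'(z) = 4 × 0.2378 = 0.951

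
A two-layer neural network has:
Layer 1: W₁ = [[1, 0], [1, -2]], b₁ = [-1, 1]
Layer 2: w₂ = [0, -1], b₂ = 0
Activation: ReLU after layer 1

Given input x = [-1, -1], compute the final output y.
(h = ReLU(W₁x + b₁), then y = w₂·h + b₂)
y = -2

Layer 1 pre-activation: z₁ = [-2, 2]
After ReLU: h = [0, 2]
Layer 2 output: y = 0×0 + -1×2 + 0 = -2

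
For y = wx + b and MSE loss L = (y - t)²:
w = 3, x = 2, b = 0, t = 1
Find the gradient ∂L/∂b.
∂L/∂b = 10

y = wx + b = (3)(2) + 0 = 6
∂L/∂y = 2(y - t) = 2(6 - 1) = 10
∂y/∂b = 1
∂L/∂b = ∂L/∂y · ∂y/∂b = 10 × 1 = 10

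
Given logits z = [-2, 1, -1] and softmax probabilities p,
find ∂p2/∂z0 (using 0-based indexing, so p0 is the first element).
∂p2/∂z0 = -0.004797

p = softmax(z) = [0.04201, 0.8438, 0.1142]
p2 = 0.1142, p0 = 0.04201

∂p2/∂z0 = -p2 × p0 = -0.1142 × 0.04201 = -0.004797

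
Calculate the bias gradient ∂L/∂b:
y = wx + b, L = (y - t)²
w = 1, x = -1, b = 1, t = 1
∂L/∂b = -2

y = wx + b = (1)(-1) + 1 = 0
∂L/∂y = 2(y - t) = 2(0 - 1) = -2
∂y/∂b = 1
∂L/∂b = ∂L/∂y · ∂y/∂b = -2 × 1 = -2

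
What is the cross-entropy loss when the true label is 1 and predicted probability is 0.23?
L = 1.47

L = -1·log(0.23) - 0·log(0.77) = -log(0.23) = 1.47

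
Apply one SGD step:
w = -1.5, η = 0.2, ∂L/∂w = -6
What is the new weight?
w_new = -0.3

w_new = w - η·∂L/∂w = -1.5 - 0.2×(-6) = -1.5 - (-1.2) = -0.3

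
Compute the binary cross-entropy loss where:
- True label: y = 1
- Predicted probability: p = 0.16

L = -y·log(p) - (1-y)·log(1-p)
L = 1.833

L = -1·log(0.16) - 0·log(0.84) = -log(0.16) = 1.833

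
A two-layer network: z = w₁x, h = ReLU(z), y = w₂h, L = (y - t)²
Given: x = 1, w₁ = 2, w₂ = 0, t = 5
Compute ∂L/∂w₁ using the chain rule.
∂L/∂w₁ = 0

Forward pass:
z = w₁x = 2×1 = 2
h = ReLU(2) = 2
y = w₂h = 0×2 = 0

Backward pass:
∂L/∂y = 2(y - t) = 2(0 - 5) = -10
∂y/∂h = w₂ = 0
∂h/∂z = 1 (ReLU derivative)
∂z/∂w₁ = x = 1

∂L/∂w₁ = -10 × 0 × 1 × 1 = 0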